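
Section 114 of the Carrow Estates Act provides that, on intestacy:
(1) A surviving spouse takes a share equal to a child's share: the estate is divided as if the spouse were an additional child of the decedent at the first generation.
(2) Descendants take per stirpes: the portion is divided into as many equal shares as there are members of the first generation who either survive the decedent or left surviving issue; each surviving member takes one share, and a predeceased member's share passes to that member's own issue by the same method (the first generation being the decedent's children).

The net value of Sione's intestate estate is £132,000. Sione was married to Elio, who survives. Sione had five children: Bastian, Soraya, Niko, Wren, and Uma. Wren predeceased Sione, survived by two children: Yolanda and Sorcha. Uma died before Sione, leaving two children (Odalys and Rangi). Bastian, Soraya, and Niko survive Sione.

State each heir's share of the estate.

Elio: £22,000; Bastian: £22,000; Soraya: £22,000; Niko: £22,000; Yolanda: £11,000; Sorcha: £11,000; Odalys: £11,000; Rangi: £11,000

The spouse counts as an additional share at the children's level, so there are 6 primary shares of £22,000. Elio takes one such share (£22,000).
The children's combined portion (£110,000) is divided into 5 shares of £22,000: Bastian, Soraya, and Niko each take £22,000; Wren's £22,000 share passes to Wren's issue; Uma's £22,000 share passes to Uma's issue.
Wren's share (£22,000) is divided into 2 shares of £11,000: Yolanda and Sorcha each take £11,000.
Uma's share (£22,000) is divided into 2 shares of £11,000: Odalys and Rangi each take £11,000.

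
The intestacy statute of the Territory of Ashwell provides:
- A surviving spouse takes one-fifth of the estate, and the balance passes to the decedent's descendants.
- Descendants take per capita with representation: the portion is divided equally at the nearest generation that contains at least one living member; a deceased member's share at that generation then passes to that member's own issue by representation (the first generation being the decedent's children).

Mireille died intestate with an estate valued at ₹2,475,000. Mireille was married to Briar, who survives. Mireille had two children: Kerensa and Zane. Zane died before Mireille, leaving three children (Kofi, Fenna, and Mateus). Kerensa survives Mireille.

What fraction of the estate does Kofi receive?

Briar takes one-fifth of ₹2,475,000 = ₹495,000. The remaining ₹1,980,000 passes to the descendants.
The descendants' portion (₹1,980,000) is divided into 2 shares of ₹990,000: Kerensa takes ₹990,000; Zane's ₹990,000 share passes to Zane's issue.
Zane's share (₹990,000) is divided into 3 shares of ₹330,000: Kofi, Fenna, and Mateus each take ₹330,000.

Kofi receives 2/15 of the estate.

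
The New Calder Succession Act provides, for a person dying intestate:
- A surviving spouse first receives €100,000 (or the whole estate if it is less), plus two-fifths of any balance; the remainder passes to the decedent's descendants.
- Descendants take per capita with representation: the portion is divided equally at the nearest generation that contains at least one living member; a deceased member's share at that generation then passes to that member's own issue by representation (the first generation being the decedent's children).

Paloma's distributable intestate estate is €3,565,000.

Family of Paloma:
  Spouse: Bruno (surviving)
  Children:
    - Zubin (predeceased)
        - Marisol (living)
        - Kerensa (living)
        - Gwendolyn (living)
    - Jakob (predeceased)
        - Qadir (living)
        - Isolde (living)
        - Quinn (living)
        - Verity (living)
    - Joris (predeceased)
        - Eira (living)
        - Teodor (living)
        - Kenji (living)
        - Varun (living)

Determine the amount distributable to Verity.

Verity receives €189,000.

Bruno first takes €100,000, leaving a balance of €3,465,000. Bruno then takes two-fifths of the balance (€1,386,000), for a total of €1,486,000. The remaining €2,079,000 passes to the descendants.
No child survives, so the initial division is made at the grandchildren's generation.
The descendants' portion (€2,079,000) is divided into 11 shares of €189,000: Marisol, Kerensa, Gwendolyn, Qadir, Isolde, Quinn, Verity, Eira, Teodor, Kenji, and Varun each take €189,000.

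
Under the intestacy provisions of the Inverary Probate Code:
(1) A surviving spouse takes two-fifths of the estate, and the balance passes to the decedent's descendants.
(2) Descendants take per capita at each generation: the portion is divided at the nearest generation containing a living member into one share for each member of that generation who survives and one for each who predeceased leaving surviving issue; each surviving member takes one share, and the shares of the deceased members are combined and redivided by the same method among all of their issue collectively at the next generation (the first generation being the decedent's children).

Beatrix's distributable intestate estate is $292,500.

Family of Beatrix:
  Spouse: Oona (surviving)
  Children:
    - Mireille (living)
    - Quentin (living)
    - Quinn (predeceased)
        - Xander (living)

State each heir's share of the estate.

Oona takes two-fifths of $292,500 = $117,000. The remaining $175,500 passes to the descendants.
The descendants' portion ($175,500) is divided at the children's generation into 3 shares of $58,500. Mireille and Quentin each take $58,500. The remaining share for the deceased Quinn ($58,500) is carried to the next generation.
That pool ($58,500) passes entirely to Xander, the sole taker at the grandchildren's generation.

Oona: $117,000; Mireille: $58,500; Quentin: $58,500; Xander: $58,500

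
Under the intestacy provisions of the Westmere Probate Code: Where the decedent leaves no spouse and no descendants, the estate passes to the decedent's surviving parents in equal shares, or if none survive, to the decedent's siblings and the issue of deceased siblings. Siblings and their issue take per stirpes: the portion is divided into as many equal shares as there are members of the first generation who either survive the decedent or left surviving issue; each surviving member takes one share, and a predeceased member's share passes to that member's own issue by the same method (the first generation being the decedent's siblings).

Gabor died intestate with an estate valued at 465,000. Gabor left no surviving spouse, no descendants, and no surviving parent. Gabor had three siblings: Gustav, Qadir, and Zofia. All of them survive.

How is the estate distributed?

The entire 465,000 passes to the siblings and their issue.
That amount (465,000) is divided into 3 shares of 155,000: Gustav, Qadir, and Zofia each take 155,000.

Gustav: 155,000; Qadir: 155,000; Zofia: 155,000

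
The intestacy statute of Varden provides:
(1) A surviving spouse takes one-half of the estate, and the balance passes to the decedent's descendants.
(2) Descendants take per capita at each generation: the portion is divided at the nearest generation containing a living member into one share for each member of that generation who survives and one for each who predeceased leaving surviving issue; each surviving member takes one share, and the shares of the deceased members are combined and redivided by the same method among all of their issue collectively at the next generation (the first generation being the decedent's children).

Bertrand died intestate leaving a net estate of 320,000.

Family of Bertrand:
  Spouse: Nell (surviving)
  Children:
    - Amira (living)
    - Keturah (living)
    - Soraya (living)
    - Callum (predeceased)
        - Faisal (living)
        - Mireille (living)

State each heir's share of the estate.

Nell takes one-half of 320,000 = 160,000. The remaining 160,000 passes to the descendants.
The descendants' portion (160,000) is divided at the children's generation into 4 shares of 40,000. Amira, Keturah, and Soraya each take 40,000. The remaining share for the deceased Callum (40,000) is carried to the next generation.
That pool (40,000) is divided at the grandchildren's generation equally among Faisal and Mireille: 20,000 each.

Nell: 160,000; Amira: 40,000; Keturah: 40,000; Soraya: 40,000; Faisal: 20,000; Mireille: 20,000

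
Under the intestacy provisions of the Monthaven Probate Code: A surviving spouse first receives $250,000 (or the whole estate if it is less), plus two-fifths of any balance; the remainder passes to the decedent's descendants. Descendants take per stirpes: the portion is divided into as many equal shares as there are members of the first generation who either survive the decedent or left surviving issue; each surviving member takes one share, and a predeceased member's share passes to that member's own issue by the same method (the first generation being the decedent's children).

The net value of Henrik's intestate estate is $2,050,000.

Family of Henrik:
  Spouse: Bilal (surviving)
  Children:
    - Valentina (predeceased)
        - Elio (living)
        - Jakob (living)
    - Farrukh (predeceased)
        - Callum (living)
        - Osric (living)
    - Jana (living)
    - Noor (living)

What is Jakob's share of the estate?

Bilal first takes $250,000, leaving a balance of $1,800,000. Bilal then takes two-fifths of the balance ($720,000), for a total of $970,000. The remaining $1,080,000 passes to the descendants.
The descendants' portion ($1,080,000) is divided into 4 shares of $270,000: Jana and Noor each take $270,000; Valentina's $270,000 share passes to Valentina's issue; Farrukh's $270,000 share passes to Farrukh's issue.
Valentina's share ($270,000) is divided into 2 shares of $135,000: Elio and Jakob each take $135,000.
Farrukh's share ($270,000) is divided into 2 shares of $135,000: Callum and Osric each take $135,000.

Jakob receives $135,000.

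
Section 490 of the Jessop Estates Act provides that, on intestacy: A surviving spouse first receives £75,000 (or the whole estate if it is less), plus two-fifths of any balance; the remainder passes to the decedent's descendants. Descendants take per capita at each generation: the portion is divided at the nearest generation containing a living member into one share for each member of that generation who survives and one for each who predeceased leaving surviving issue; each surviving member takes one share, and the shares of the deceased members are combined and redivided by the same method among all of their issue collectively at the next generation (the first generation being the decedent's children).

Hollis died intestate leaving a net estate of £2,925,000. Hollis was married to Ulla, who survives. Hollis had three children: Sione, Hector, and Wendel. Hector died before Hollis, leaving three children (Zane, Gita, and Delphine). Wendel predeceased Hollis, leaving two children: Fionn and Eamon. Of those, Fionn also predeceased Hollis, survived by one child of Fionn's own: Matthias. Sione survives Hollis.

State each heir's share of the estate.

Ulla first takes £75,000, leaving a balance of £2,850,000. Ulla then takes two-fifths of the balance (£1,140,000), for a total of £1,215,000. The remaining £1,710,000 passes to the descendants.
The descendants' portion (£1,710,000) is divided at the children's generation into 3 shares of £570,000. Sione takes £570,000. The 2 shares of the deceased (Hector and Wendel) are combined into a pool of £1,140,000.
That pool (£1,140,000) is divided at the grandchildren's generation into 5 shares of £228,000. Zane, Gita, Delphine, and Eamon each take £228,000. The remaining share for the deceased Fionn (£228,000) is carried to the next generation.
That pool (£228,000) passes entirely to Matthias, the sole taker at the great-grandchildren's generation.

Ulla: £1,215,000; Sione: £570,000; Zane: £228,000; Gita: £228,000; Delphine: £228,000; Matthias: £228,000; Eamon: £228,000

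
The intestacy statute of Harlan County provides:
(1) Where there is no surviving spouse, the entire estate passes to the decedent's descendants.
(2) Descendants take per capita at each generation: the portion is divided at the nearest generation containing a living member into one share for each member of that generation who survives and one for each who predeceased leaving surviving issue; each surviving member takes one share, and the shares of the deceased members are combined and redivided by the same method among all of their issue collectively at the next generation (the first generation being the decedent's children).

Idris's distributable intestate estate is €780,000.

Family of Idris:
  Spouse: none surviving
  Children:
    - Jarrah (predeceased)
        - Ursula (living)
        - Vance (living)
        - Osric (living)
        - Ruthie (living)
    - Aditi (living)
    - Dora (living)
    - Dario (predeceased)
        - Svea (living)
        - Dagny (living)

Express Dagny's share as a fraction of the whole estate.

The entire €780,000 passes to the descendants.
That amount (€780,000) is divided at the children's generation into 4 shares of €195,000. Aditi and Dora each take €195,000. The 2 shares of the deceased (Jarrah and Dario) are combined into a pool of €390,000.
That pool (€390,000) is divided at the grandchildren's generation equally among Ursula, Vance, Osric, Ruthie, Svea, and Dagny: €65,000 each.

Dagny receives 1/12 of the estate.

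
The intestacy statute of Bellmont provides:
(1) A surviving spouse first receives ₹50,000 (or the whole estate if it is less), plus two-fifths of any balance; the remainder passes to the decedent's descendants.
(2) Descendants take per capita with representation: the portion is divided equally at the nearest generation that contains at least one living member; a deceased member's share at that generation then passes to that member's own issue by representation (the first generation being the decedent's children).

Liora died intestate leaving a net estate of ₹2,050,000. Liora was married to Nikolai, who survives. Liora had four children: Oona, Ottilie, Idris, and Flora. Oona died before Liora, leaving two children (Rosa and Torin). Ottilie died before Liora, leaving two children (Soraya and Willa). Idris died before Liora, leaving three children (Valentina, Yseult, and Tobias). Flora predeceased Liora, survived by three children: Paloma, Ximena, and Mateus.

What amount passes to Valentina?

Nikolai first takes ₹50,000, leaving a balance of ₹2,000,000. Nikolai then takes two-fifths of the balance (₹800,000), for a total of ₹850,000. The remaining ₹1,200,000 passes to the descendants.
No child survives, so the initial division is made at the grandchildren's generation.
The descendants' portion (₹1,200,000) is divided into 10 shares of ₹120,000: Rosa, Torin, Soraya, Willa, Valentina, Yseult, Tobias, Paloma, Ximena, and Mateus each take ₹120,000.

Valentina receives ₹120,000.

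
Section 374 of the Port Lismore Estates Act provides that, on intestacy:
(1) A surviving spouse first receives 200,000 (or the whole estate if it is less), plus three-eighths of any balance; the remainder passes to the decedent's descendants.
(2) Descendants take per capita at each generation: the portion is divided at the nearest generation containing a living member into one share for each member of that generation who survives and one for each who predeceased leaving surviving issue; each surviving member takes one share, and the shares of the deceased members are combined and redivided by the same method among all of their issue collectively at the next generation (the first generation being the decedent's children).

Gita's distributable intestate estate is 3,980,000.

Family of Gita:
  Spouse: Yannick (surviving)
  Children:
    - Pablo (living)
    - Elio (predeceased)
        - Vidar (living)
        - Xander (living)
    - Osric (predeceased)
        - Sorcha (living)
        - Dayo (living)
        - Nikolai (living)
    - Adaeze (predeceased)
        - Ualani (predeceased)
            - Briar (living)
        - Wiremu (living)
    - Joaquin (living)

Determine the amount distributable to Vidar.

Vidar receives 202,500.

Yannick first takes 200,000, leaving a balance of 3,780,000. Yannick then takes three-eighths of the balance (1,417,500), for a total of 1,617,500. The remaining 2,362,500 passes to the descendants.
The descendants' portion (2,362,500) is divided at the children's generation into 5 shares of 472,500. Pablo and Joaquin each take 472,500. The 3 shares of the deceased (Elio, Osric, and Adaeze) are combined into a pool of 1,417,500.
That pool (1,417,500) is divided at the grandchildren's generation into 7 shares of 202,500. Vidar, Xander, Sorcha, Dayo, Nikolai, and Wiremu each take 202,500. The remaining share for the deceased Ualani (202,500) is carried to the next generation.
That pool (202,500) passes entirely to Briar, the sole taker at the great-grandchildren's generation.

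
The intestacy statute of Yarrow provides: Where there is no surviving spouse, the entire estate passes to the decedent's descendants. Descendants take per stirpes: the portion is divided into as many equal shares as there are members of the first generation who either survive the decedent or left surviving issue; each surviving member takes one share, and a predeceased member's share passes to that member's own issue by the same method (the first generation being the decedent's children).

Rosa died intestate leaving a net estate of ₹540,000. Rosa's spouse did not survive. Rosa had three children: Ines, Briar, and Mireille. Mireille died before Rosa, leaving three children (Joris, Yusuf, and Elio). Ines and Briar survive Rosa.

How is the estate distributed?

The entire ₹540,000 passes to the descendants.
That amount (₹540,000) is divided into 3 shares of ₹180,000: Ines and Briar each take ₹180,000; Mireille's ₹180,000 share passes to Mireille's issue.
Mireille's share (₹180,000) is divided into 3 shares of ₹60,000: Joris, Yusuf, and Elio each take ₹60,000.

Ines: ₹180,000; Briar: ₹180,000; Joris: ₹60,000; Yusuf: ₹60,000; Elio: ₹60,000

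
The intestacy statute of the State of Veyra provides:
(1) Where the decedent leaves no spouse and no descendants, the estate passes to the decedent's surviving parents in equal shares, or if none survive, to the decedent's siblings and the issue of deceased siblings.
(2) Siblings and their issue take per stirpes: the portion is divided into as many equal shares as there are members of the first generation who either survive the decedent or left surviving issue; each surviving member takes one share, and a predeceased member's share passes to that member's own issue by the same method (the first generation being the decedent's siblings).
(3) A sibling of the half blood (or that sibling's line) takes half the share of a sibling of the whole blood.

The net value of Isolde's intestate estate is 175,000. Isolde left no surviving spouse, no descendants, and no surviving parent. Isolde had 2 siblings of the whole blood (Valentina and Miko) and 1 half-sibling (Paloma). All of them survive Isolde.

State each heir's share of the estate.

Paloma: 35,000; Valentina: 70,000; Miko: 70,000

The entire 175,000 passes to the siblings and their issue.
Counting each half-blood sibling's line as half a unit, there are 5/2 units in 175,000, so one unit is 70,000. Whole-blood lines (Valentina and Miko) take 70,000 each; half-blood lines (Paloma) take 35,000 each.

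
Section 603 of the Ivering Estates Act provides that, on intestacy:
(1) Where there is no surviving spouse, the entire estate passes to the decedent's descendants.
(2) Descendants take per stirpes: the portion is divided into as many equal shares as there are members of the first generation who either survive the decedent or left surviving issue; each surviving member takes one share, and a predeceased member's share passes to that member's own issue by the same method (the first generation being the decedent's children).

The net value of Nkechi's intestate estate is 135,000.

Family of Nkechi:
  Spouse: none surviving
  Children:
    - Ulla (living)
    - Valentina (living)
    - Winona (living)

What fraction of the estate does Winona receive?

The entire 135,000 passes to the descendants.
That amount (135,000) is divided into 3 shares of 45,000: Ulla, Valentina, and Winona each take 45,000.

Winona receives 1/3 of the estate.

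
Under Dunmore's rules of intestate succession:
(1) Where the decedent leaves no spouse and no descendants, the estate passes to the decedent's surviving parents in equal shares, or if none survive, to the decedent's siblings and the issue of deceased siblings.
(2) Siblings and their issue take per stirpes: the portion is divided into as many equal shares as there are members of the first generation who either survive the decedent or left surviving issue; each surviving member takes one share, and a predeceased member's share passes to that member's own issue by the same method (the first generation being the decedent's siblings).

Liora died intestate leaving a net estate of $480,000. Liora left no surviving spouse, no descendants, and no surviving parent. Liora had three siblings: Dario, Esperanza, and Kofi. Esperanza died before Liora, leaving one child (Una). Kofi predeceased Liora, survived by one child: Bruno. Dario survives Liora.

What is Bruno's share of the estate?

The entire $480,000 passes to the siblings and their issue.
That amount ($480,000) is divided into 3 shares of $160,000: Dario takes $160,000; Esperanza's $160,000 share passes to Esperanza's issue; Kofi's $160,000 share passes to Kofi's issue.
Esperanza's share ($160,000) passes entirely to Una.
Kofi's share ($160,000) passes entirely to Bruno.

Bruno receives $160,000.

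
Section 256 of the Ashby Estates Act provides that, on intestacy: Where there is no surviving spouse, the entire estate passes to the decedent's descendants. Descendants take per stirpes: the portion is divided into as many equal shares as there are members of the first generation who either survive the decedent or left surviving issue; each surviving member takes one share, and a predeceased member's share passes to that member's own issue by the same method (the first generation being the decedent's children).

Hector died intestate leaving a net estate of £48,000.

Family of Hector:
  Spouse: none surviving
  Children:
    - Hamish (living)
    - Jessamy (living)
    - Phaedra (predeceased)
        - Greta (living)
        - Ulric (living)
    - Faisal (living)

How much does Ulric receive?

Ulric receives £6,000.

The entire £48,000 passes to the descendants.
That amount (£48,000) is divided into 4 shares of £12,000: Hamish, Jessamy, and Faisal each take £12,000; Phaedra's £12,000 share passes to Phaedra's issue.
Phaedra's share (£12,000) is divided into 2 shares of £6,000: Greta and Ulric each take £6,000.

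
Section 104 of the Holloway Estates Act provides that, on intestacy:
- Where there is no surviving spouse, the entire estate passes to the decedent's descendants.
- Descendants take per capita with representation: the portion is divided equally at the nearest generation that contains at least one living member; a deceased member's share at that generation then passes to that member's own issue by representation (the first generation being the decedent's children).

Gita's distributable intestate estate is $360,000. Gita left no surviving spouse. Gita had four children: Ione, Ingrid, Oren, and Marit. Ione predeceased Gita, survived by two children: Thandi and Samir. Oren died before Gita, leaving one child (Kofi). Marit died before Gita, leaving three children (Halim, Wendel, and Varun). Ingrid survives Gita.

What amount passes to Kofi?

The entire $360,000 passes to the descendants.
That amount ($360,000) is divided into 4 shares of $90,000: Ingrid takes $90,000; Ione's $90,000 share passes to Ione's issue; Oren's $90,000 share passes to Oren's issue; Marit's $90,000 share passes to Marit's issue.
Ione's share ($90,000) is divided into 2 shares of $45,000: Thandi and Samir each take $45,000.
Oren's share ($90,000) passes entirely to Kofi.
Marit's share ($90,000) is divided into 3 shares of $30,000: Halim, Wendel, and Varun each take $30,000.

Kofi receives $90,000.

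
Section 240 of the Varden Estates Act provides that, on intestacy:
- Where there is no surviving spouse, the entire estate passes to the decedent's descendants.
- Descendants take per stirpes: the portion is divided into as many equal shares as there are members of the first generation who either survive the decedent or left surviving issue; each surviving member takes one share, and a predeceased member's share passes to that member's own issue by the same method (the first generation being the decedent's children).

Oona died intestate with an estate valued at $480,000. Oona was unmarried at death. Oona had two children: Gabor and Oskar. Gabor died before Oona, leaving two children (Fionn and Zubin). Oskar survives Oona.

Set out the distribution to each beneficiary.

Fionn: $120,000; Zubin: $120,000; Oskar: $240,000

The entire $480,000 passes to the descendants.
That amount ($480,000) is divided into 2 shares of $240,000: Oskar takes $240,000; Gabor's $240,000 share passes to Gabor's issue.
Gabor's share ($240,000) is divided into 2 shares of $120,000: Fionn and Zubin each take $120,000.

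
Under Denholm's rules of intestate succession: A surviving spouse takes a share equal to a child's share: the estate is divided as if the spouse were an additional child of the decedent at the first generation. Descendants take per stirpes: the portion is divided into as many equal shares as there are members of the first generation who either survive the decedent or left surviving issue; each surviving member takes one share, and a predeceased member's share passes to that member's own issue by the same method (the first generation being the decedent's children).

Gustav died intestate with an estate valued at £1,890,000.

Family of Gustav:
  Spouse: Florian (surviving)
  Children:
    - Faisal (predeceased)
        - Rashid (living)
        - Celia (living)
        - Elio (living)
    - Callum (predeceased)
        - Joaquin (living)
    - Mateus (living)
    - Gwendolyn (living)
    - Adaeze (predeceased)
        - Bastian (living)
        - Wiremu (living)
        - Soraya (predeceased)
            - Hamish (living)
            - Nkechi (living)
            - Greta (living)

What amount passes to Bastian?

Bastian receives £105,000.

The spouse counts as an additional share at the children's level, so there are 6 primary shares of £315,000. Florian takes one such share (£315,000).
The children's combined portion (£1,575,000) is divided into 5 shares of £315,000: Mateus and Gwendolyn each take £315,000; Faisal's £315,000 share passes to Faisal's issue; Callum's £315,000 share passes to Callum's issue; Adaeze's £315,000 share passes to Adaeze's issue.
Faisal's share (£315,000) is divided into 3 shares of £105,000: Rashid, Celia, and Elio each take £105,000.
Callum's share (£315,000) passes entirely to Joaquin.
Adaeze's share (£315,000) is divided into 3 shares of £105,000: Bastian and Wiremu each take £105,000; Soraya's £105,000 share passes to Soraya's issue.
Soraya's share (£105,000) is divided into 3 shares of £35,000: Hamish, Nkechi, and Greta each take £35,000.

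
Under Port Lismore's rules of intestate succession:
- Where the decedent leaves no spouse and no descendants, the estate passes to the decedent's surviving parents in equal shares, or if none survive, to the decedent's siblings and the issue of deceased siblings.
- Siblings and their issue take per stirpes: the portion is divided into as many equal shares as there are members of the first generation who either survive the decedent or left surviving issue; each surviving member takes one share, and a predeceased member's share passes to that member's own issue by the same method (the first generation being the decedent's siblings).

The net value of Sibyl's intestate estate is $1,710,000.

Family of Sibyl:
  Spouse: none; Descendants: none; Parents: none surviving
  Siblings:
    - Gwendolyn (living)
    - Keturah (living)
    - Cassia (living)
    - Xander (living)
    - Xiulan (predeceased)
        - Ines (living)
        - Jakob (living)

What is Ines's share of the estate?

Ines receives $171,000.

The entire $1,710,000 passes to the siblings and their issue.
That amount ($1,710,000) is divided into 5 shares of $342,000: Gwendolyn, Keturah, Cassia, and Xander each take $342,000; Xiulan's $342,000 share passes to Xiulan's issue.
Xiulan's share ($342,000) is divided into 2 shares of $171,000: Ines and Jakob each take $171,000.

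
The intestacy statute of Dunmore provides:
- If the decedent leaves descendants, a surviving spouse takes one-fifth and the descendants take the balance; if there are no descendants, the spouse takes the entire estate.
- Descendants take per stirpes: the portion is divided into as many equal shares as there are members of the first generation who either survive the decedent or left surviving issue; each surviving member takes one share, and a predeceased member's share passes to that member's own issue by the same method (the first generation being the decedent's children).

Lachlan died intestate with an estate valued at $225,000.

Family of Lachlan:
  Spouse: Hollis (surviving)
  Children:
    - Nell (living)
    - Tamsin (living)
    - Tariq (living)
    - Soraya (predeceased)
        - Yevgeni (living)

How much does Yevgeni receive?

Yevgeni receives $45,000.

Hollis takes one-fifth of $225,000 = $45,000. The remaining $180,000 passes to the descendants.
The descendants' portion ($180,000) is divided into 4 shares of $45,000: Nell, Tamsin, and Tariq each take $45,000; Soraya's $45,000 share passes to Soraya's issue.
Soraya's share ($45,000) passes entirely to Yevgeni.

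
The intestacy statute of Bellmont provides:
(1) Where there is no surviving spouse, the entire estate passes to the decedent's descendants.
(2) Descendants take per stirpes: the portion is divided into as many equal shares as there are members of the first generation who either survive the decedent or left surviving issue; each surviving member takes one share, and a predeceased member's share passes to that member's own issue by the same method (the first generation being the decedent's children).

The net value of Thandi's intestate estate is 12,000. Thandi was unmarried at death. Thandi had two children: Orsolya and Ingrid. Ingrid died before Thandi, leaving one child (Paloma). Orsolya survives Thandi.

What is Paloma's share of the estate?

Paloma receives 6,000.

The entire 12,000 passes to the descendants.
That amount (12,000) is divided into 2 shares of 6,000: Orsolya takes 6,000; Ingrid's 6,000 share passes to Ingrid's issue.
Ingrid's share (6,000) passes entirely to Paloma.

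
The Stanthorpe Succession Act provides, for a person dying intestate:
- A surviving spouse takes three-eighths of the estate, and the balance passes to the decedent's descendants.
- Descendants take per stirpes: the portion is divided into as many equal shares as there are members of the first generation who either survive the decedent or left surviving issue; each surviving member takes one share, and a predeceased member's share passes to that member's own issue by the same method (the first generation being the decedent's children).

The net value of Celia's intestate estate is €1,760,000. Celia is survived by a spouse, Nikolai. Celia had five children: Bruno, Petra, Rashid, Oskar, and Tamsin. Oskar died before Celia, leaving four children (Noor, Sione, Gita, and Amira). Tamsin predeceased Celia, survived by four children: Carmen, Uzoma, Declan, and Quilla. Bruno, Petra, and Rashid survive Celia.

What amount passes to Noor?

Nikolai takes three-eighths of €1,760,000 = €660,000. The remaining €1,100,000 passes to the descendants.
The descendants' portion (€1,100,000) is divided into 5 shares of €220,000: Bruno, Petra, and Rashid each take €220,000; Oskar's €220,000 share passes to Oskar's issue; Tamsin's €220,000 share passes to Tamsin's issue.
Oskar's share (€220,000) is divided into 4 shares of €55,000: Noor, Sione, Gita, and Amira each take €55,000.
Tamsin's share (€220,000) is divided into 4 shares of €55,000: Carmen, Uzoma, Declan, and Quilla each take €55,000.

Noor receives €55,000.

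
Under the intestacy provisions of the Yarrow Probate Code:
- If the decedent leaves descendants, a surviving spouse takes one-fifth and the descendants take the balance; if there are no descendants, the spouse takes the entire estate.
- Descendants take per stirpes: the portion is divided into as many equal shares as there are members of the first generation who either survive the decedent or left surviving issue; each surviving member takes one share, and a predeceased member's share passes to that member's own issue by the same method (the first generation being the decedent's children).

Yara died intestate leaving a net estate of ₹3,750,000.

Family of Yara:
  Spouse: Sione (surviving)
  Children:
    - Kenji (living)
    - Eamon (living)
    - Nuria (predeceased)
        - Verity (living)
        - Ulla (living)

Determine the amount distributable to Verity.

Sione takes one-fifth of ₹3,750,000 = ₹750,000. The remaining ₹3,000,000 passes to the descendants.
The descendants' portion (₹3,000,000) is divided into 3 shares of ₹1,000,000: Kenji and Eamon each take ₹1,000,000; Nuria's ₹1,000,000 share passes to Nuria's issue.
Nuria's share (₹1,000,000) is divided into 2 shares of ₹500,000: Verity and Ulla each take ₹500,000.

Verity receives ₹500,000.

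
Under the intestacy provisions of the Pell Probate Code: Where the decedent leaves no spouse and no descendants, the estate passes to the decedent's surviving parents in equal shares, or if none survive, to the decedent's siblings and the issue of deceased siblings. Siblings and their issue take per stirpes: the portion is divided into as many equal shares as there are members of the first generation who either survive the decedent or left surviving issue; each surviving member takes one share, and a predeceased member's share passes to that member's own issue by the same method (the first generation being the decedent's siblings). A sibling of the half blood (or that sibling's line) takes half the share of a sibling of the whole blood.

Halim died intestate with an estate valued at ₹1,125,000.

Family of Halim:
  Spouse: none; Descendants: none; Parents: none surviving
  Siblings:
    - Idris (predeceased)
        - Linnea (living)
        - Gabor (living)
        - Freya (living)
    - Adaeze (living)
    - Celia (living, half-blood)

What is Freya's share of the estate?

Freya receives ₹150,000.

The entire ₹1,125,000 passes to the siblings and their issue.
Counting each half-blood sibling's line as half a unit, there are 5/2 units in ₹1,125,000, so one unit is ₹450,000. Whole-blood lines (Idris and Adaeze) take ₹450,000 each; half-blood lines (Celia) take ₹225,000 each.
Idris's share (₹450,000) is divided into 3 shares of ₹150,000: Linnea, Gabor, and Freya each take ₹150,000.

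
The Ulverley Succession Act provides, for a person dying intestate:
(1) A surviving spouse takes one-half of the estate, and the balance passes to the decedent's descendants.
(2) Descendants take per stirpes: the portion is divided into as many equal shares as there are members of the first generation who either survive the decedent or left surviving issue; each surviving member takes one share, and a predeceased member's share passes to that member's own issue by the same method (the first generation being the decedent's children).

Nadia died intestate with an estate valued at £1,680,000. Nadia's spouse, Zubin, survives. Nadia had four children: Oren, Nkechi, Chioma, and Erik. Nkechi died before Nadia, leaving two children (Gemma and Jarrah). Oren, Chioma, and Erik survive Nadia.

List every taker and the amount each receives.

Zubin: £840,000; Oren: £210,000; Gemma: £105,000; Jarrah: £105,000; Chioma: £210,000; Erik: £210,000

Zubin takes one-half of £1,680,000 = £840,000. The remaining £840,000 passes to the descendants.
The descendants' portion (£840,000) is divided into 4 shares of £210,000: Oren, Chioma, and Erik each take £210,000; Nkechi's £210,000 share passes to Nkechi's issue.
Nkechi's share (£210,000) is divided into 2 shares of £105,000: Gemma and Jarrah each take £105,000.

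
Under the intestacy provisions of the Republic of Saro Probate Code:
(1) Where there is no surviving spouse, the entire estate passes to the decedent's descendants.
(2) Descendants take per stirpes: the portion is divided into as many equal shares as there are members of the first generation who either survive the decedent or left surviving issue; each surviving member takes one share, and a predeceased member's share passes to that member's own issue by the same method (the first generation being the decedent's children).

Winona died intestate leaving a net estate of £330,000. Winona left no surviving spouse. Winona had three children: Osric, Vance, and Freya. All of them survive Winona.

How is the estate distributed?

The entire £330,000 passes to the descendants.
That amount (£330,000) is divided into 3 shares of £110,000: Osric, Vance, and Freya each take £110,000.

Osric: £110,000; Vance: £110,000; Freya: £110,000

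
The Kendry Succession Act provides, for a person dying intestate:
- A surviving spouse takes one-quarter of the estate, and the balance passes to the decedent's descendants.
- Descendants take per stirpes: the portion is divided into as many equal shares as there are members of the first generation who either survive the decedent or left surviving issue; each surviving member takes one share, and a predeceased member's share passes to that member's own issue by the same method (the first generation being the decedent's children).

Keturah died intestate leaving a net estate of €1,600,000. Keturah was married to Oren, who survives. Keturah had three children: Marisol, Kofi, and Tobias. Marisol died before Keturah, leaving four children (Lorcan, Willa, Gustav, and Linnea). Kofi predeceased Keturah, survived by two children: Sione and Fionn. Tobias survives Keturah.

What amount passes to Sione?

Oren takes one-quarter of €1,600,000 = €400,000. The remaining €1,200,000 passes to the descendants.
The descendants' portion (€1,200,000) is divided into 3 shares of €400,000: Tobias takes €400,000; Marisol's €400,000 share passes to Marisol's issue; Kofi's €400,000 share passes to Kofi's issue.
Marisol's share (€400,000) is divided into 4 shares of €100,000: Lorcan, Willa, Gustav, and Linnea each take €100,000.
Kofi's share (€400,000) is divided into 2 shares of €200,000: Sione and Fionn each take €200,000.

Sione receives €200,000.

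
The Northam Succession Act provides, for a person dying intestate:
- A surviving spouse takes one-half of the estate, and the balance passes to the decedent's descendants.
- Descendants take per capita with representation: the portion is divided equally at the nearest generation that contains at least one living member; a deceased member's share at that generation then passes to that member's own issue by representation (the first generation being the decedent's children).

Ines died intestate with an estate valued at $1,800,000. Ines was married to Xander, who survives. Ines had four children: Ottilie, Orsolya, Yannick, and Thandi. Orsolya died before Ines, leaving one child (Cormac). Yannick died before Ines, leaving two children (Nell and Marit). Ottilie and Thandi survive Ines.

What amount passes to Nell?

Xander takes one-half of $1,800,000 = $900,000. The remaining $900,000 passes to the descendants.
The descendants' portion ($900,000) is divided into 4 shares of $225,000: Ottilie and Thandi each take $225,000; Orsolya's $225,000 share passes to Orsolya's issue; Yannick's $225,000 share passes to Yannick's issue.
Orsolya's share ($225,000) passes entirely to Cormac.
Yannick's share ($225,000) is divided into 2 shares of $112,500: Nell and Marit each take $112,500.

Nell receives $112,500.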